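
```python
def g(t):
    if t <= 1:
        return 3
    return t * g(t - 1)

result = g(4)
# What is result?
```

g(4) = 4 * 3 * 2 * 3 = 72

Answer: 72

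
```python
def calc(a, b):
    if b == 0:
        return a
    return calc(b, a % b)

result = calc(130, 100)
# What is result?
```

calc(130, 100) -> calc(100, 30) -> calc(30, 10) -> calc(10, 0) -> 10

Answer: 10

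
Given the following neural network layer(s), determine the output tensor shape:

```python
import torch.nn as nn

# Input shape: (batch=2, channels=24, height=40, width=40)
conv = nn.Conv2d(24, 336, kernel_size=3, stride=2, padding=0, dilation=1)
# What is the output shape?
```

Input: (2, 24, 40, 40) -> Output: (2, 336, 19, 19)

Answer: (2, 336, 19, 19)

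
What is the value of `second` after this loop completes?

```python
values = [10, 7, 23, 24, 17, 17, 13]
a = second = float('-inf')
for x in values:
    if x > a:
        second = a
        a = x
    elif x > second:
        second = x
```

Second largest (with repeats) in [10, 7, 23, 24, 17, 17, 13]
`second` takes the values: -inf → 7 → 10 → 23

Answer: 23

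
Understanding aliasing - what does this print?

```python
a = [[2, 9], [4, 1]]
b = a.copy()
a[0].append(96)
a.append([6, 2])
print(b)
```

Key concept: shallow copy with nested lists.
Step by step:
`a = [[2, 9], [4, 1]]` → a = [[2, 9], [4, 1]]
`b = a.copy()` → b = [[2, 9], [4, 1]]
`a[0].append(96)` → a = [[2, 9, 96], [4, 1]]; b = [[2, 9, 96], [4, 1]]
`a.append([6, 2])` → a = [[2, 9, 96], [4, 1], [6, 2]]
`print(b)` → prints [[2, 9, 96], [4, 1]]

Answer: [[2, 9, 96], [4, 1]]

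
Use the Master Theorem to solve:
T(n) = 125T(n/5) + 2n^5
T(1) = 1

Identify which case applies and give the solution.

a=125, b=5, f(n)=2n^5. log_5(125) = 3. Since c=5 > 3 and the regularity condition holds (125(n/5)^5 = (125/5^5)n^5 with 125/5^5 < 1), Case 3 applies: T(n) = Θ(f(n)) = O(n^5).

Answer: O(n^5) - Case 3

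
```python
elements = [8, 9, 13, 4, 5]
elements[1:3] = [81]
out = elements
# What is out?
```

Trace:
`elements = [8, 9, 13, 4, 5]` → elements = [8, 9, 13, 4, 5]
`elements[1:3] = [81]` → elements = [8, 81, 4, 5]
`out = elements` → out = [8, 81, 4, 5]
So out = [8, 81, 4, 5]

Answer: [8, 81, 4, 5]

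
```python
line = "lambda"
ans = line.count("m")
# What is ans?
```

Trace:
`line = "lambda"` → line = 'lambda'
`ans = line.count("m")` → ans = 1
So ans = 1

Answer: 1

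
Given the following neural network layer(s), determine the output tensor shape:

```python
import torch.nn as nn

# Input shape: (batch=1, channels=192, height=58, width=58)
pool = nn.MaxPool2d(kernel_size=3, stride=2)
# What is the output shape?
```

Input: (1, 192, 58, 58) -> Output: (1, 192, 28, 28)

Answer: (1, 192, 28, 28)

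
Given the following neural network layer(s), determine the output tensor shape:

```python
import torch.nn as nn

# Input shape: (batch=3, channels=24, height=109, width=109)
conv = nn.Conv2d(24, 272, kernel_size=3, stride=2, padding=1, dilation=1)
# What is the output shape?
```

Input: (3, 24, 109, 109) -> Output: (3, 272, 55, 55)

Answer: (3, 272, 55, 55)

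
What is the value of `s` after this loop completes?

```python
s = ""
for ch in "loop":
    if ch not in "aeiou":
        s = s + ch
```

Remove vowels from 'loop'
`s` takes the values: "" → "l" → "lp"

Answer: "lp"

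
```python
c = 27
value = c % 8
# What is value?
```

Trace:
`c = 27` → c = 27
`value = c % 8` → value = 3
So value = 3

Answer: 3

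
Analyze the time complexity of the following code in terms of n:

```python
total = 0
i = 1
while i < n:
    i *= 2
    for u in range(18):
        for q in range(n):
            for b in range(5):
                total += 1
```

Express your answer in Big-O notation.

Each loop level contributes: log n × 1 × n × 1. Multiplying the contributions gives O(n log n).

Answer: O(n log n)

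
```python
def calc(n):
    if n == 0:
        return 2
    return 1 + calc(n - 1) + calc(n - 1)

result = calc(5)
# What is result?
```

calc(n) = 1 + 2·calc(n-1), calc(0)=2. Closed form: (2+1)·2^5 - 1 = 95.

Answer: 95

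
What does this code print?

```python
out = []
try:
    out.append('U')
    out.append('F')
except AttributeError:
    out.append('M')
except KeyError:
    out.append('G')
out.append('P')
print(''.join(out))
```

Execution trace: 'U' (try body) → 'F' (try body, no exception) → 'P' (after the try/except). Output: UFP

Answer: UFP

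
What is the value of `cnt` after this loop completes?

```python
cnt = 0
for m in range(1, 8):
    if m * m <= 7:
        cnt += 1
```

Count numbers where m² ≤ 7
`cnt` takes the values: 0 → 1 → 2

Answer: 2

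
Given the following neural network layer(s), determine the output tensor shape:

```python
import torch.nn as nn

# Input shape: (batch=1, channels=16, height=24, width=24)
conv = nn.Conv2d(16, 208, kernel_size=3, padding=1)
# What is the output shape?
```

Input: (1, 16, 24, 24) -> Output: (1, 208, 24, 24)

Answer: (1, 208, 24, 24)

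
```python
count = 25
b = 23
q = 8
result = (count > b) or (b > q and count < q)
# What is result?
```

Trace:
`count = 25` → count = 25
`b = 23` → b = 23
`q = 8` → q = 8
`result = (count > b) or (b > q and count < q)` → result = True
So result = True

Answer: True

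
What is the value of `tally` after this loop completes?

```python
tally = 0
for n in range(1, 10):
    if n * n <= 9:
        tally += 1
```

Count numbers where n² ≤ 9
`tally` takes the values: 0 → 1 → 2 → 3

Answer: 3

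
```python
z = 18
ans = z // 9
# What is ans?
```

Trace:
`z = 18` → z = 18
`ans = z // 9` → ans = 2
So ans = 2

Answer: 2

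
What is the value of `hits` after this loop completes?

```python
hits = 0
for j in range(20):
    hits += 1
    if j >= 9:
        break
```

Loop breaks when j reaches 9, hits is 10
`hits` takes the values: 0 → 1 → 2 → 3 → 4 → 5 → 6 → 7 → 8 → 9 → 10

Answer: 10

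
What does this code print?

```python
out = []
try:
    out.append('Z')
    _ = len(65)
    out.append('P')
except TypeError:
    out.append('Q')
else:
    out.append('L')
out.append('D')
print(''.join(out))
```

Execution trace: 'Z' (try body) → 'Q' (except TypeError) → 'D' (after the try/except). Output: ZQD

Answer: ZQD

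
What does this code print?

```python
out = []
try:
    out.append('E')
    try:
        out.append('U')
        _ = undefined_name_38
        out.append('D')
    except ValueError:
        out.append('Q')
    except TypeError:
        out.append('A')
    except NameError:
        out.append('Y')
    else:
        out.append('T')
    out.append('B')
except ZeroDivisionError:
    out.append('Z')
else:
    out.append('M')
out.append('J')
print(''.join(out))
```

Execution trace: 'E' (try body) → 'U' (inner try body) → 'Y' (inner except NameError) → 'B' (try body, no exception) → 'M' (else) → 'J' (after the try/except). Output: EUYBMJ

Answer: EUYBMJ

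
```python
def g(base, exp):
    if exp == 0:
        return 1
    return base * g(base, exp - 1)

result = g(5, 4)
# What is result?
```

g(5, 4) = 5 * 5 * 5 * 5 = 625

Answer: 625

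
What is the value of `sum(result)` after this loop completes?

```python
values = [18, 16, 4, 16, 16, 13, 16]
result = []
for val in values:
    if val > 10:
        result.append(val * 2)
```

Sum of doubled values > 10
`result` takes the values: [] → [36] → [36, 32] → [36, 32, 32] → [36, 32, 32, 32] → [36, 32, 32, 32, 26] → [36, 32, 32, 32, 26, 32]
So `sum(result)` = 190

Answer: 190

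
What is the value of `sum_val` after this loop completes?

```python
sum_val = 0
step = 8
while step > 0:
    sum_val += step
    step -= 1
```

Sum 8 down to 1
`sum_val` takes the values: 0 → 8 → 15 → 21 → 26 → 30 → 33 → 35 → 36

Answer: 36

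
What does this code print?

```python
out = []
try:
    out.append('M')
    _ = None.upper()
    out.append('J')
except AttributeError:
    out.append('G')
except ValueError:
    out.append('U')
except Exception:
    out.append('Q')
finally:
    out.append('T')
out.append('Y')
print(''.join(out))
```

Execution trace: 'M' (try body) → 'G' (except AttributeError) → 'T' (finally) → 'Y' (after the try/except). Output: MGTY

Answer: MGTY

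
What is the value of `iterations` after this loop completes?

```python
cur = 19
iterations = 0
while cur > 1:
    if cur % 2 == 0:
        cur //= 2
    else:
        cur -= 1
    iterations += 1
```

Steps to reduce 19 to 1
`iterations` takes the values: 0 → 1 → 2 → 3 → 4 → 5 → 6

Answer: 6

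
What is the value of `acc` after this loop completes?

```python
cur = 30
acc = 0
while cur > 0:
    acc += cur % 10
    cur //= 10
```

Sum digits of 30
`acc` takes the values: 0 → 3

Answer: 3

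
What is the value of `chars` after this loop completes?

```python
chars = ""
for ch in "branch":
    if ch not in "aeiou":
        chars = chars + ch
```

Remove vowels from 'branch'
`chars` takes the values: "" → "b" → "br" → "brn" → "brnc" → "brnch"

Answer: "brnch"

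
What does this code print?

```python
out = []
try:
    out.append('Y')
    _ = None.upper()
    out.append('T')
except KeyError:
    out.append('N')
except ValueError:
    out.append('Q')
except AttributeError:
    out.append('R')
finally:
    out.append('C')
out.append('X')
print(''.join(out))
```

Execution trace: 'Y' (try body) → 'R' (except AttributeError) → 'C' (finally) → 'X' (after the try/except). Output: YRCX

Answer: YRCX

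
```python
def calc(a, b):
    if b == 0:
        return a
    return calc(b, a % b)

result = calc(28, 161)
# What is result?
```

calc(28, 161) -> calc(161, 28) -> calc(28, 21) -> calc(21, 7) -> calc(7, 0) -> 7

Answer: 7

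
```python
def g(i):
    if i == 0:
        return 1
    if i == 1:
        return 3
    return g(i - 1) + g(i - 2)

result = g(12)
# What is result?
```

Build up from base cases: g(0)=1, g(1)=3, g(2)=4, g(3)=7, g(4)=11, g(5)=18, g(6)=29, ..., g(12)=521

Answer: 521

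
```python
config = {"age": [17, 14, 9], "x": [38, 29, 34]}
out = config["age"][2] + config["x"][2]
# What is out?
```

Trace:
`config = {"age": [17, 14, 9], "x": [38, 29, 34]}` → config = {'age': [17, 14, 9], 'x': [38, 29, 34]}
`out = config["age"][2] + config["x"][2]` → out = 43
So out = 43

Answer: 43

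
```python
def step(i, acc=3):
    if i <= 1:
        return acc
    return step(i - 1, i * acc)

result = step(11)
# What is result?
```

Accumulator trace (n, acc): (11, 3) -> (10, 33) -> (9, 330) -> (8, 2970) -> (7, 23760) -> (6, 166320) -> (5, 997920) -> (4, 4989600) -> (3, 19958400) -> (2, 59875200) -> (1, 119750400) -> return 119750400

Answer: 119750400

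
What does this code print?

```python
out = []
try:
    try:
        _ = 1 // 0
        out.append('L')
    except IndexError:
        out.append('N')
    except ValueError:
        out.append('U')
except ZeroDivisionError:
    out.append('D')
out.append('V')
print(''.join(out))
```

Execution trace: 'D' (outer except ZeroDivisionError) → 'V' (after the try/except). Output: DV

Answer: DV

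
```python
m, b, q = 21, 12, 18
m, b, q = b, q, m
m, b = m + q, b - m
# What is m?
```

Trace:
`m, b, q = 21, 12, 18` → m = 21; b = 12; q = 18
`m, b, q = b, q, m` → m = 12; b = 18; q = 21
`m, b = m + q, b - m` → m = 33; b = 6
So m = 33

Answer: 33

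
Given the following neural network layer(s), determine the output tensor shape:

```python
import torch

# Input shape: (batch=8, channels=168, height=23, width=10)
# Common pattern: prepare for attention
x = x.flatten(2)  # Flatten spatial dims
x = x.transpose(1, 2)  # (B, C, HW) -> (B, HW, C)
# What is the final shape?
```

Input: (8, 168, 23, 10) -> after flatten(2): (8, 168, 230) -> Output: (8, 230, 168)

Answer: (8, 230, 168)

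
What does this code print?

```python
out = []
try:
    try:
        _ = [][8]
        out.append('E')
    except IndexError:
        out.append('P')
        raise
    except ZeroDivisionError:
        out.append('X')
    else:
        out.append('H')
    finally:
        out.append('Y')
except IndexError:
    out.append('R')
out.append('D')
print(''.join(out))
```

Execution trace: 'P' (except IndexError) → 'Y' (finally) → 'R' (outer except IndexError) → 'D' (after the try/except). Output: PYRD

Answer: PYRD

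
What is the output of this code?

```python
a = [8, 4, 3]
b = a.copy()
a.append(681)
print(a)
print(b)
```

Key concept: list.copy() creates independent copy.
Step by step:
`a = [8, 4, 3]` → a = [8, 4, 3]
`b = a.copy()` → b = [8, 4, 3]
`a.append(681)` → a = [8, 4, 3, 681]
`print(a)` → prints [8, 4, 3, 681]
`print(b)` → prints [8, 4, 3]

Answer:
[8, 4, 3, 681]
[8, 4, 3]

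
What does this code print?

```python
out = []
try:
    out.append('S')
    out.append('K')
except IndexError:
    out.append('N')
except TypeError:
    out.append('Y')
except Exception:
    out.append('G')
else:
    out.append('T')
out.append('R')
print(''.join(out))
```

Execution trace: 'S' (try body) → 'K' (try body, no exception) → 'T' (else) → 'R' (after the try/except). Output: SKTR

Answer: SKTR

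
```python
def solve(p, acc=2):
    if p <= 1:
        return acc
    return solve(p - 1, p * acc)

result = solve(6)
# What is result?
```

Accumulator trace (n, acc): (6, 2) -> (5, 12) -> (4, 60) -> (3, 240) -> (2, 720) -> (1, 1440) -> return 1440

Answer: 1440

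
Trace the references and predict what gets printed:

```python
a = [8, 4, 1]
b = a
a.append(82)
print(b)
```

Key concept: basic list aliasing.
Step by step:
`a = [8, 4, 1]` → a = [8, 4, 1]
`b = a` → b = [8, 4, 1] (same object as a)
`a.append(82)` → a = [8, 4, 1, 82] (same object as b); b = [8, 4, 1, 82] (same object as a)
`print(b)` → prints [8, 4, 1, 82]

Answer: [8, 4, 1, 82]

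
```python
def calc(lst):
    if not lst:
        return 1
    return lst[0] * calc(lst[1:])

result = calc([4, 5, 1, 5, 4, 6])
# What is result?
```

Product over [4, 5, 1, 5, 4, 6] = 4 * 5 * 1 * 5 * 4 * 6 = 2400

Answer: 2400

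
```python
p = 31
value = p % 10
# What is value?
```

Trace:
`p = 31` → p = 31
`value = p % 10` → value = 1
So value = 1

Answer: 1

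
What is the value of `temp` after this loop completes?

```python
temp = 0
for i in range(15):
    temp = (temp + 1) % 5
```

Increment mod 5, 15 times = 0
`temp` takes the values: 0 → 1 → 2 → 3 → 4 → 0 → 1 → 2 → 3 → 4 → 0 → 1 → 2 → 3 → 4 → 0

Answer: 0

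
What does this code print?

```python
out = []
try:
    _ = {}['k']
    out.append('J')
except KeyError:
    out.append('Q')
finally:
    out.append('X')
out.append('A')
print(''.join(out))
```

Execution trace: 'Q' (except KeyError) → 'X' (finally) → 'A' (after the try/except). Output: QXA

Answer: QXA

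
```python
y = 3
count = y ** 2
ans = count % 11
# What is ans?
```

Trace:
`y = 3` → y = 3
`count = y ** 2` → count = 9
`ans = count % 11` → ans = 9
So ans = 9

Answer: 9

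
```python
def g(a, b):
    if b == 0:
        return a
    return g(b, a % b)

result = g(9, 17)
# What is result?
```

g(9, 17) -> g(17, 9) -> g(9, 8) -> g(8, 1) -> g(1, 0) -> 1

Answer: 1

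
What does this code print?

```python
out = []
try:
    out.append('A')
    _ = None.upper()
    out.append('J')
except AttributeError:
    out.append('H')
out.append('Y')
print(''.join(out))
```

Execution trace: 'A' (try body) → 'H' (except AttributeError) → 'Y' (after the try/except). Output: AHY

Answer: AHY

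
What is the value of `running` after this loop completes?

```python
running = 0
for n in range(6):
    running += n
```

Sum of 0 to 5 = 15
`running` takes the values: 0 → 1 → 3 → 6 → 10 → 15

Answer: 15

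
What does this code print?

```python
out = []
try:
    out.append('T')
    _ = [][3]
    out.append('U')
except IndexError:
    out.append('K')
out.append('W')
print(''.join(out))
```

Execution trace: 'T' (try body) → 'K' (except IndexError) → 'W' (after the try/except). Output: TKW

Answer: TKW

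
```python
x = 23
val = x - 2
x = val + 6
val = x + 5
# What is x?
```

Trace:
`x = 23` → x = 23
`val = x - 2` → val = 21
`x = val + 6` → x = 27
`val = x + 5` → val = 32
So x = 27

Answer: 27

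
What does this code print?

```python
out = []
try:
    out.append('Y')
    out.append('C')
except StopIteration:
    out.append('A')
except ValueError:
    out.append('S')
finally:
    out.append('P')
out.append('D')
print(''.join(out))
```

Execution trace: 'Y' (try body) → 'C' (try body, no exception) → 'P' (finally) → 'D' (after the try/except). Output: YCPD

Answer: YCPD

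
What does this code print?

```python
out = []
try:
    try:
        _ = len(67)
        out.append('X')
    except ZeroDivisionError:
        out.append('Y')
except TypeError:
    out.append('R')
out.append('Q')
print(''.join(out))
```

Execution trace: 'R' (outer except TypeError) → 'Q' (after the try/except). Output: RQ

Answer: RQ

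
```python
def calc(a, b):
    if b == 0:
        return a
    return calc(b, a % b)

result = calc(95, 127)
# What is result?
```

calc(95, 127) -> calc(127, 95) -> calc(95, 32) -> calc(32, 31) -> calc(31, 1) -> calc(1, 0) -> 1

Answer: 1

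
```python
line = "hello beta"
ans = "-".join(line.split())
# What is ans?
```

Trace:
`line = "hello beta"` → line = 'hello beta'
`ans = "-".join(line.split())` → ans = 'hello-beta'
So ans = 'hello-beta'

Answer: 'hello-beta'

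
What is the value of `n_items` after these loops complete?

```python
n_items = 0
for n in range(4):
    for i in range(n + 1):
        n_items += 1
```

Triangle: 1 + 2 + ... + 4
`n_items` takes the values: 0 → 1 → 2 → 3 → 4 → 5 → 6 → 7 → 8 → 9 → 10

Answer: 10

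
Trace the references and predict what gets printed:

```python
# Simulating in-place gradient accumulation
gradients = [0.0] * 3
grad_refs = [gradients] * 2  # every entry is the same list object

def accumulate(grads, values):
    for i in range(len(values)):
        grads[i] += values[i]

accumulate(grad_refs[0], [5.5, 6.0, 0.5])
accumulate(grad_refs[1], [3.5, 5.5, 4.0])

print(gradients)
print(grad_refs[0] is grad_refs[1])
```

Key concept: gradient accumulation aliasing.
Step by step:
`gradients = [0.0] * 3` → gradients = [0.0, 0.0, 0.0]
`grad_refs = [gradients] * 2` → grad_refs = [[0.0, 0.0, 0.0], [0.0, 0.0, 0.0]]
`accumulate(grad_refs[0], [5.5, 6.0, 0.5])` → gradients = [5.5, 6.0, 0.5]; grad_refs = [[5.5, 6.0, 0.5], [5.5, 6.0, 0.5]]
`accumulate(grad_refs[1], [3.5, 5.5, 4.0])` → gradients = [9.0, 11.5, 4.5]; grad_refs = [[9.0, 11.5, 4.5], [9.0, 11.5, 4.5]]
`print(gradients)` → prints [9.0, 11.5, 4.5]
`print(grad_refs[0] is grad_refs[1])` → prints True

Answer:
[9.0, 11.5, 4.5]
True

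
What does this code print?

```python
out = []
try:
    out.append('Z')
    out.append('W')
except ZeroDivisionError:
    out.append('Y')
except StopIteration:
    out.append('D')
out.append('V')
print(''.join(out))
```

Execution trace: 'Z' (try body) → 'W' (try body, no exception) → 'V' (after the try/except). Output: ZWV

Answer: ZWV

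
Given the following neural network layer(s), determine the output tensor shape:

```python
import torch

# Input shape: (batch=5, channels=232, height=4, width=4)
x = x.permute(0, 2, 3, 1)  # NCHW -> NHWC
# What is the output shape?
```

Input: (5, 232, 4, 4) -> Output: (5, 4, 4, 232)

Answer: (5, 4, 4, 232)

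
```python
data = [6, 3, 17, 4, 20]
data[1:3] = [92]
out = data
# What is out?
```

Trace:
`data = [6, 3, 17, 4, 20]` → data = [6, 3, 17, 4, 20]
`data[1:3] = [92]` → data = [6, 92, 4, 20]
`out = data` → out = [6, 92, 4, 20]
So out = [6, 92, 4, 20]

Answer: [6, 92, 4, 20]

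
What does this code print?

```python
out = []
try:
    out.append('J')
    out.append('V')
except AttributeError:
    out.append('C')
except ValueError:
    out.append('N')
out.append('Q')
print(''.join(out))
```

Execution trace: 'J' (try body) → 'V' (try body, no exception) → 'Q' (after the try/except). Output: JVQ

Answer: JVQ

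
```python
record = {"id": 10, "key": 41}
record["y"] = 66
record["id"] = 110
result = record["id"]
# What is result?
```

Trace:
`record = {"id": 10, "key": 41}` → record = {'id': 10, 'key': 41}
`record["y"] = 66` → record = {'id': 10, 'key': 41, 'y': 66}
`record["id"] = 110` → record = {'id': 110, 'key': 41, 'y': 66}
`result = record["id"]` → result = 110
So result = 110

Answer: 110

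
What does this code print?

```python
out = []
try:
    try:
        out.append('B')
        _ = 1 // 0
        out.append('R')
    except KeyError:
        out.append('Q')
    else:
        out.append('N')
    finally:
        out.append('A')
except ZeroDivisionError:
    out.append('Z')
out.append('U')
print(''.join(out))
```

Execution trace: 'B' (try body) → 'A' (finally) → 'Z' (outer except ZeroDivisionError) → 'U' (after the try/except). Output: BAZU

Answer: BAZU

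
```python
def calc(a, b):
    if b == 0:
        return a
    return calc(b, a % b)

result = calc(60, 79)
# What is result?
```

calc(60, 79) -> calc(79, 60) -> calc(60, 19) -> calc(19, 3) -> calc(3, 1) -> calc(1, 0) -> 1

Answer: 1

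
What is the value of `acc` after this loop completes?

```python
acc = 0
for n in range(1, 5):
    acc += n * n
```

Sum of squares 1² to 4² = 30
`acc` takes the values: 0 → 1 → 5 → 14 → 30

Answer: 30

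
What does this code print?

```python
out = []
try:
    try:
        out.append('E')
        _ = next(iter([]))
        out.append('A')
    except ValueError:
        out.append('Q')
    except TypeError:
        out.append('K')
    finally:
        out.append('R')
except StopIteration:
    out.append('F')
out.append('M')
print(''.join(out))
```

Execution trace: 'E' (try body) → 'R' (finally) → 'F' (outer except StopIteration) → 'M' (after the try/except). Output: ERFM

Answer: ERFM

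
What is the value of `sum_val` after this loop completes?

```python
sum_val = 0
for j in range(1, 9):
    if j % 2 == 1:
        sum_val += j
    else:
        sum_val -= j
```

Add odd, subtract even
`sum_val` takes the values: 0 → 1 → -1 → 2 → -2 → 3 → -3 → 4 → -4

Answer: -4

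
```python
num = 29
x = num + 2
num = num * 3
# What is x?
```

Trace:
`num = 29` → num = 29
`x = num + 2` → x = 31
`num = num * 3` → num = 87
So x = 31

Answer: 31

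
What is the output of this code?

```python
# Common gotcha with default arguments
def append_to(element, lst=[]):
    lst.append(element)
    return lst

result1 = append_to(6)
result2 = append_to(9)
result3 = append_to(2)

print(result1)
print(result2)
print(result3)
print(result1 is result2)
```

Key concept: mutable default argument gotcha.
Step by step:
`result1 = append_to(6)` → result1 = [6]
`result2 = append_to(9)` → result1 = [6, 9] (same object as result2); result2 = [6, 9] (same object as result1)
`result3 = append_to(2)` → result1 = [6, 9, 2] (same object as result2, result3); result2 = [6, 9, 2] (same object as result1, result3); result3 = [6, 9, 2] (same object as result1, result2)
`print(result1)` → prints [6, 9, 2]
`print(result2)` → prints [6, 9, 2]
`print(result3)` → prints [6, 9, 2]
`print(result1 is result2)` → prints True

Answer:
[6, 9, 2]
[6, 9, 2]
[6, 9, 2]
True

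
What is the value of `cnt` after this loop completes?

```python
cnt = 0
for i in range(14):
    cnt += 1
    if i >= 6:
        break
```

Loop breaks when i reaches 6, cnt is 7
`cnt` takes the values: 0 → 1 → 2 → 3 → 4 → 5 → 6 → 7

Answer: 7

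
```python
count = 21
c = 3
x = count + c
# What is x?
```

Trace:
`count = 21` → count = 21
`c = 3` → c = 3
`x = count + c` → x = 24
So x = 24

Answer: 24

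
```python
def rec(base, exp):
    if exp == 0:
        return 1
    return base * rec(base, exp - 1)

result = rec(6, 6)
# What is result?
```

rec(6, 6) = 6 * 6 * 6 * 6 * 6 * 6 = 46656

Answer: 46656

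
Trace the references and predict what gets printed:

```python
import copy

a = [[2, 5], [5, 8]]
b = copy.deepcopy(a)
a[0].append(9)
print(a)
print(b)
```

Key concept: deep copy is fully independent.
Step by step:
`a = [[2, 5], [5, 8]]` → a = [[2, 5], [5, 8]]
`b = copy.deepcopy(a)` → b = [[2, 5], [5, 8]]
`a[0].append(9)` → a = [[2, 5, 9], [5, 8]]
`print(a)` → prints [[2, 5, 9], [5, 8]]
`print(b)` → prints [[2, 5], [5, 8]]

Answer:
[[2, 5, 9], [5, 8]]
[[2, 5], [5, 8]]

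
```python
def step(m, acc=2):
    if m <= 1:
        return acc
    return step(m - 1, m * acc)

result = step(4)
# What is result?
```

Accumulator trace (n, acc): (4, 2) -> (3, 8) -> (2, 24) -> (1, 48) -> return 48

Answer: 48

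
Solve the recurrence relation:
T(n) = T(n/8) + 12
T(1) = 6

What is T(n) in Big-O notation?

Each step divides n by 8 and adds 12. After log_8(n) steps we reach T(1)=6. So T(n) = 12·log_8(n) + 6 = O(log n).

Answer: O(log n)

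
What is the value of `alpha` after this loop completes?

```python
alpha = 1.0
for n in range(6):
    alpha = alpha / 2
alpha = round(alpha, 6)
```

Halving LR 6 times: 1 / 2^6
`alpha` takes the values: 1.0 → 0.5 → 0.25 → 0.125 → 0.0625 → 0.03125 → 0.015625

Answer: 0.015625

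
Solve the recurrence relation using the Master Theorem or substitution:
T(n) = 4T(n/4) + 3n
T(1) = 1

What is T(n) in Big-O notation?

By Master Theorem: a=4, b=4, f(n)=3n. Since log_4(4) = 1 and f(n) = Θ(n^1), Case 2 applies. T(n) = O(n log n).

Answer: O(n log n)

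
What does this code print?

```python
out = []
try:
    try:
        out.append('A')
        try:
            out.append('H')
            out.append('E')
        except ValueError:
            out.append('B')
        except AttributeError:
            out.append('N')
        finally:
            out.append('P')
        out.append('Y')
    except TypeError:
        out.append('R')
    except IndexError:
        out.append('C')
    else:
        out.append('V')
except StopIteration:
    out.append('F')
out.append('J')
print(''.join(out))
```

Execution trace: 'A' (try body) → 'H' (inner try body) → 'E' (inner try body, no exception) → 'P' (inner finally) → 'Y' (try body, no exception) → 'V' (else) → 'J' (after the try/except). Output: AHEPYVJ

Answer: AHEPYVJ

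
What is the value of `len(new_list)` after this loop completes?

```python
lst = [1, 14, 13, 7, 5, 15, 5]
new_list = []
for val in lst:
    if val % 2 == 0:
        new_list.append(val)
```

Count even numbers in [1, 14, 13, 7, 5, 15, 5]
`new_list` takes the values: [] → [14]
So `len(new_list)` = 1

Answer: 1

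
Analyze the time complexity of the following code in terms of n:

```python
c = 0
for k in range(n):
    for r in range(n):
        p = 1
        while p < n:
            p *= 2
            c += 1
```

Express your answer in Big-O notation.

Each loop level contributes: n × n × log n. Multiplying the contributions gives O(n^2 log n).

Answer: O(n^2 log n)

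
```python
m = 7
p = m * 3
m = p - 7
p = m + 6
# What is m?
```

Trace:
`m = 7` → m = 7
`p = m * 3` → p = 21
`m = p - 7` → m = 14
`p = m + 6` → p = 20
So m = 14

Answer: 14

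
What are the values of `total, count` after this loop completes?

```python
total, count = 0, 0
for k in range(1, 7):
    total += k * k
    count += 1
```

Sum of squares and count
`total, count` takes the values: (0, 0) → (1, 0) → (1, 1) → (5, 1) → (5, 2) → (14, 2) → (14, 3) → (30, 3) → (30, 4) → (55, 4) → (55, 5) → (91, 5) → (91, 6)

Answer: 91, 6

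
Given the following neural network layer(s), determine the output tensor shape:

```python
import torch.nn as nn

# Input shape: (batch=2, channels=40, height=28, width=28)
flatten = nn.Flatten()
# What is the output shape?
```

Input: (2, 40, 28, 28) -> Output: (2, 31360)

Answer: (2, 31360)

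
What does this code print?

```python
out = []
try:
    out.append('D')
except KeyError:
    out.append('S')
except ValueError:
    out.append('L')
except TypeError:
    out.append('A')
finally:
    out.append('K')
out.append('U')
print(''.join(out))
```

Execution trace: 'D' (try body, no exception) → 'K' (finally) → 'U' (after the try/except). Output: DKU

Answer: DKU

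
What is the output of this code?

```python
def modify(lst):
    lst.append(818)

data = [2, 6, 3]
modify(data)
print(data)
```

Key concept: function modifies passed list.
Step by step:
`data = [2, 6, 3]` → data = [2, 6, 3]
`modify(data)` → data = [2, 6, 3, 818]
`print(data)` → prints [2, 6, 3, 818]

Answer: [2, 6, 3, 818]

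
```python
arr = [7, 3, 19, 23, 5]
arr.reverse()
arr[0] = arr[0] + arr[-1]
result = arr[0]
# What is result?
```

Trace:
`arr = [7, 3, 19, 23, 5]` → arr = [7, 3, 19, 23, 5]
`arr.reverse()` → arr = [5, 23, 19, 3, 7]
`arr[0] = arr[0] + arr[-1]` → arr = [12, 23, 19, 3, 7]
`result = arr[0]` → result = 12
So result = 12

Answer: 12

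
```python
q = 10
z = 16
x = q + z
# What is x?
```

Trace:
`q = 10` → q = 10
`z = 16` → z = 16
`x = q + z` → x = 26
So x = 26

Answer: 26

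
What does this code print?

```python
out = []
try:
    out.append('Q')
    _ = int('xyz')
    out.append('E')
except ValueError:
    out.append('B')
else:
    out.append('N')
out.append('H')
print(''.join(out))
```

Execution trace: 'Q' (try body) → 'B' (except ValueError) → 'H' (after the try/except). Output: QBH

Answer: QBH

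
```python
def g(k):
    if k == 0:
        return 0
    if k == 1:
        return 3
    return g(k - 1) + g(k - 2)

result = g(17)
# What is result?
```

Build up from base cases: g(0)=0, g(1)=3, g(2)=3, g(3)=6, g(4)=9, g(5)=15, g(6)=24, ..., g(17)=4791

Answer: 4791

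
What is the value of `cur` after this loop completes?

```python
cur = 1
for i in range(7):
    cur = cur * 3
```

Multiply by 3, 7 times: 1 * 3^7 = 2187
`cur` takes the values: 1 → 3 → 9 → 27 → 81 → 243 → 729 → 2187

Answer: 2187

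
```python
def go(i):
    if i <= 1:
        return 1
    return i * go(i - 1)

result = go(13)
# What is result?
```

go(13) = 13 * 12 * 11 * 10 * 9 * 8 * 7 * 6 * 5 * 4 * 3 * 2 * 1 = 6227020800

Answer: 6227020800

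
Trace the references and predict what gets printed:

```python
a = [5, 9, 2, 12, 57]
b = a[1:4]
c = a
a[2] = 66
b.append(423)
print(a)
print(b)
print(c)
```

Key concept: slice vs alias.
Step by step:
`a = [5, 9, 2, 12, 57]` → a = [5, 9, 2, 12, 57]
`b = a[1:4]` → b = [9, 2, 12]
`c = a` → c = [5, 9, 2, 12, 57] (same object as a)
`a[2] = 66` → a = [5, 9, 66, 12, 57] (same object as c); c = [5, 9, 66, 12, 57] (same object as a)
`b.append(423)` → b = [9, 2, 12, 423]
`print(a)` → prints [5, 9, 66, 12, 57]
`print(b)` → prints [9, 2, 12, 423]
`print(c)` → prints [5, 9, 66, 12, 57]

Answer:
[5, 9, 66, 12, 57]
[9, 2, 12, 423]
[5, 9, 66, 12, 57]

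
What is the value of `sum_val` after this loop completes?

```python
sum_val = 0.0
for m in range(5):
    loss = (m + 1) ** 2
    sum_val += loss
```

Sum of squared losses 1² + 2² + ... + 5²
`sum_val` takes the values: 0.0 → 1.0 → 5.0 → 14.0 → 30.0 → 55.0

Answer: 55.0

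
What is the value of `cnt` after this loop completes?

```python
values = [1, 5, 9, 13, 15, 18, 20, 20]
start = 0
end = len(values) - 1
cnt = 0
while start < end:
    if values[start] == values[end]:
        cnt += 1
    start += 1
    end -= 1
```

Count matching pairs from ends
`cnt` takes the values: 0

Answer: 0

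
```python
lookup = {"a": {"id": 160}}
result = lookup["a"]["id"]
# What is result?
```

Trace:
`lookup = {"a": {"id": 160}}` → lookup = {'a': {'id': 160}}
`result = lookup["a"]["id"]` → result = 160
So result = 160

Answer: 160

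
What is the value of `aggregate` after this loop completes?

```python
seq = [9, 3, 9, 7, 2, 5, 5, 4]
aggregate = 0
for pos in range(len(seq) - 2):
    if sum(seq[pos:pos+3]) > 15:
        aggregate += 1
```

Count windows with sum > 15
`aggregate` takes the values: 0 → 1 → 2 → 3

Answer: 3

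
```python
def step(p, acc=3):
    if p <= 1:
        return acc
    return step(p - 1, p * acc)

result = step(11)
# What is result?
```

Accumulator trace (n, acc): (11, 3) -> (10, 33) -> (9, 330) -> (8, 2970) -> (7, 23760) -> (6, 166320) -> (5, 997920) -> (4, 4989600) -> (3, 19958400) -> (2, 59875200) -> (1, 119750400) -> return 119750400

Answer: 119750400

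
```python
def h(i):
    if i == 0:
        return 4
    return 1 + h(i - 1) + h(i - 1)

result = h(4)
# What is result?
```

h(i) = 1 + 2·h(i-1), h(0)=4. Closed form: (4+1)·2^4 - 1 = 79.

Answer: 79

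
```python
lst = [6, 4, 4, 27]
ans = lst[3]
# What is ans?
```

Trace:
`lst = [6, 4, 4, 27]` → lst = [6, 4, 4, 27]
`ans = lst[3]` → ans = 27
So ans = 27

Answer: 27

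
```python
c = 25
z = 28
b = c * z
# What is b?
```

Trace:
`c = 25` → c = 25
`z = 28` → z = 28
`b = c * z` → b = 700
So b = 700

Answer: 700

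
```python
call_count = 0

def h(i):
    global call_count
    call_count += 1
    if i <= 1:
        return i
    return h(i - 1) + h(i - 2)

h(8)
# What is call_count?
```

Calls(i) = 1 + Calls(i-1) + Calls(i-2); Calls(0)=Calls(1)=1. For i=8 this gives 67.

Answer: 67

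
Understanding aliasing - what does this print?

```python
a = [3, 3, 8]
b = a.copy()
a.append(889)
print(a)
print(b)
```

Key concept: list.copy() creates independent copy.
Step by step:
`a = [3, 3, 8]` → a = [3, 3, 8]
`b = a.copy()` → b = [3, 3, 8]
`a.append(889)` → a = [3, 3, 8, 889]
`print(a)` → prints [3, 3, 8, 889]
`print(b)` → prints [3, 3, 8]

Answer:
[3, 3, 8, 889]
[3, 3, 8]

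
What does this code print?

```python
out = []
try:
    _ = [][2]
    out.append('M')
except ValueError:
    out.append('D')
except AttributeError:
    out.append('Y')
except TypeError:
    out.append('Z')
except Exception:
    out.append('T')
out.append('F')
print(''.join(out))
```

Execution trace: 'T' (except Exception) → 'F' (after the try/except). Output: TF

Answer: TF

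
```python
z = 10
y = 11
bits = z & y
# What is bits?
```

Trace:
`z = 10` → z = 10
`y = 11` → y = 11
`bits = z & y` → bits = 10
So bits = 10

Answer: 10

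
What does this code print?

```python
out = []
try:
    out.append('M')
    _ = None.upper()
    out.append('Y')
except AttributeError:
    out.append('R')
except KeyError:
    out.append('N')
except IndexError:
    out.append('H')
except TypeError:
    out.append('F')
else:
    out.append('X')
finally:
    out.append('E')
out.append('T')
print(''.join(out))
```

Execution trace: 'M' (try body) → 'R' (except AttributeError) → 'E' (finally) → 'T' (after the try/except). Output: MRET

Answer: MRET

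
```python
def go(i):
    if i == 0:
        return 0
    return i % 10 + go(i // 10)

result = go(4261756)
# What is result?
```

Sum of digits of 4261756: 6 + 5 + 7 + 1 + 6 + 2 + 4 = 31

Answer: 31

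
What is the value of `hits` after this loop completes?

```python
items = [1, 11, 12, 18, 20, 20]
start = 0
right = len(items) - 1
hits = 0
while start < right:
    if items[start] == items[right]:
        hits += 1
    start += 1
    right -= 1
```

Count matching pairs from ends
`hits` takes the values: 0

Answer: 0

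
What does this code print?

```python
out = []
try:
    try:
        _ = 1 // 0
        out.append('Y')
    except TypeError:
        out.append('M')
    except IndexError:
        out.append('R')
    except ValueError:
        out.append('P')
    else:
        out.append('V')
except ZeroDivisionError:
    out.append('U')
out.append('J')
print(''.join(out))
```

Execution trace: 'U' (outer except ZeroDivisionError) → 'J' (after the try/except). Output: UJ

Answer: UJ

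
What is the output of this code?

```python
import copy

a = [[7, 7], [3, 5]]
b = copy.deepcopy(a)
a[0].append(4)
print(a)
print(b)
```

Key concept: deep copy is fully independent.
Step by step:
`a = [[7, 7], [3, 5]]` → a = [[7, 7], [3, 5]]
`b = copy.deepcopy(a)` → b = [[7, 7], [3, 5]]
`a[0].append(4)` → a = [[7, 7, 4], [3, 5]]
`print(a)` → prints [[7, 7, 4], [3, 5]]
`print(b)` → prints [[7, 7], [3, 5]]

Answer:
[[7, 7, 4], [3, 5]]
[[7, 7], [3, 5]]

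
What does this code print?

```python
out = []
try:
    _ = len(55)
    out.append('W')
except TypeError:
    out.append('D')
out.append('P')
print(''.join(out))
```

Execution trace: 'D' (except TypeError) → 'P' (after the try/except). Output: DP

Answer: DP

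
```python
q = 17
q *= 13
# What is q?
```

Trace:
`q = 17` → q = 17
`q *= 13` → q = 221
So q = 221

Answer: 221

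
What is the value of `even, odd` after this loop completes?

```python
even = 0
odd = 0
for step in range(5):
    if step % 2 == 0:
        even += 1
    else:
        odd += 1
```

Count evens and odds in range(5)
`even, odd` takes the values: (0, 0) → (1, 0) → (1, 1) → (2, 1) → (2, 2) → (3, 2)

Answer: 3, 2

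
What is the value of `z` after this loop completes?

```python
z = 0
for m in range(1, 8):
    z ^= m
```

XOR of 1 to 7
`z` takes the values: 0 → 1 → 3 → 0 → 4 → 1 → 7 → 0

Answer: 0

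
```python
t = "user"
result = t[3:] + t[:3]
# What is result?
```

Trace:
`t = "user"` → t = 'user'
`result = t[3:] + t[:3]` → result = 'ruse'
So result = 'ruse'

Answer: 'ruse'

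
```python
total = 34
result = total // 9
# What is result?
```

Trace:
`total = 34` → total = 34
`result = total // 9` → result = 3
So result = 3

Answer: 3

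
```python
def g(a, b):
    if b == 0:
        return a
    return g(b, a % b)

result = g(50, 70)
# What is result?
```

g(50, 70) -> g(70, 50) -> g(50, 20) -> g(20, 10) -> g(10, 0) -> 10

Answer: 10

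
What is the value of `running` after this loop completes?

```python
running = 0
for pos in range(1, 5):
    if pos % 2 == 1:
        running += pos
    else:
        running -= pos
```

Add odd, subtract even
`running` takes the values: 0 → 1 → -1 → 2 → -2

Answer: -2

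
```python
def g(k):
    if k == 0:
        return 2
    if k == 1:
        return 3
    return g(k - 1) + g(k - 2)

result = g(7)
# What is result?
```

Build up from base cases: g(0)=2, g(1)=3, g(2)=5, g(3)=8, g(4)=13, g(5)=21, g(6)=34, ..., g(7)=55

Answer: 55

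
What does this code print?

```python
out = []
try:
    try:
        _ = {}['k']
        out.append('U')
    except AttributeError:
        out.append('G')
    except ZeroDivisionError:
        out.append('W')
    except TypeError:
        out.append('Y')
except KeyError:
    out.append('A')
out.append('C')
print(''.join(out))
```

Execution trace: 'A' (outer except KeyError) → 'C' (after the try/except). Output: AC

Answer: AC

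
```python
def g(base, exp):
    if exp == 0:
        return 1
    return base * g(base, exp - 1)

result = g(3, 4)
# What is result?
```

g(3, 4) = 3 * 3 * 3 * 3 = 81

Answer: 81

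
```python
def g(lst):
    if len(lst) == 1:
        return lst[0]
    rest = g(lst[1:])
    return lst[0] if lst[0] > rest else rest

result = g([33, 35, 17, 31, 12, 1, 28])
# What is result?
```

Recursive max over [33, 35, 17, 31, 12, 1, 28] = 35

Answer: 35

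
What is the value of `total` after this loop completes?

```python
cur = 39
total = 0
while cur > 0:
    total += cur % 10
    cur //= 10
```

Sum digits of 39
`total` takes the values: 0 → 9 → 12

Answer: 12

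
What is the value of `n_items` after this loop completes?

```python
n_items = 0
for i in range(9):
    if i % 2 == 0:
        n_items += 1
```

Count numbers divisible by 2 in range(9)
`n_items` takes the values: 0 → 1 → 2 → 3 → 4 → 5

Answer: 5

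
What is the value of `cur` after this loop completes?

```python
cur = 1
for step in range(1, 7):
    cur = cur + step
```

Start at 1, add 1 through 6
`cur` takes the values: 1 → 2 → 4 → 7 → 11 → 16 → 22

Answer: 22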